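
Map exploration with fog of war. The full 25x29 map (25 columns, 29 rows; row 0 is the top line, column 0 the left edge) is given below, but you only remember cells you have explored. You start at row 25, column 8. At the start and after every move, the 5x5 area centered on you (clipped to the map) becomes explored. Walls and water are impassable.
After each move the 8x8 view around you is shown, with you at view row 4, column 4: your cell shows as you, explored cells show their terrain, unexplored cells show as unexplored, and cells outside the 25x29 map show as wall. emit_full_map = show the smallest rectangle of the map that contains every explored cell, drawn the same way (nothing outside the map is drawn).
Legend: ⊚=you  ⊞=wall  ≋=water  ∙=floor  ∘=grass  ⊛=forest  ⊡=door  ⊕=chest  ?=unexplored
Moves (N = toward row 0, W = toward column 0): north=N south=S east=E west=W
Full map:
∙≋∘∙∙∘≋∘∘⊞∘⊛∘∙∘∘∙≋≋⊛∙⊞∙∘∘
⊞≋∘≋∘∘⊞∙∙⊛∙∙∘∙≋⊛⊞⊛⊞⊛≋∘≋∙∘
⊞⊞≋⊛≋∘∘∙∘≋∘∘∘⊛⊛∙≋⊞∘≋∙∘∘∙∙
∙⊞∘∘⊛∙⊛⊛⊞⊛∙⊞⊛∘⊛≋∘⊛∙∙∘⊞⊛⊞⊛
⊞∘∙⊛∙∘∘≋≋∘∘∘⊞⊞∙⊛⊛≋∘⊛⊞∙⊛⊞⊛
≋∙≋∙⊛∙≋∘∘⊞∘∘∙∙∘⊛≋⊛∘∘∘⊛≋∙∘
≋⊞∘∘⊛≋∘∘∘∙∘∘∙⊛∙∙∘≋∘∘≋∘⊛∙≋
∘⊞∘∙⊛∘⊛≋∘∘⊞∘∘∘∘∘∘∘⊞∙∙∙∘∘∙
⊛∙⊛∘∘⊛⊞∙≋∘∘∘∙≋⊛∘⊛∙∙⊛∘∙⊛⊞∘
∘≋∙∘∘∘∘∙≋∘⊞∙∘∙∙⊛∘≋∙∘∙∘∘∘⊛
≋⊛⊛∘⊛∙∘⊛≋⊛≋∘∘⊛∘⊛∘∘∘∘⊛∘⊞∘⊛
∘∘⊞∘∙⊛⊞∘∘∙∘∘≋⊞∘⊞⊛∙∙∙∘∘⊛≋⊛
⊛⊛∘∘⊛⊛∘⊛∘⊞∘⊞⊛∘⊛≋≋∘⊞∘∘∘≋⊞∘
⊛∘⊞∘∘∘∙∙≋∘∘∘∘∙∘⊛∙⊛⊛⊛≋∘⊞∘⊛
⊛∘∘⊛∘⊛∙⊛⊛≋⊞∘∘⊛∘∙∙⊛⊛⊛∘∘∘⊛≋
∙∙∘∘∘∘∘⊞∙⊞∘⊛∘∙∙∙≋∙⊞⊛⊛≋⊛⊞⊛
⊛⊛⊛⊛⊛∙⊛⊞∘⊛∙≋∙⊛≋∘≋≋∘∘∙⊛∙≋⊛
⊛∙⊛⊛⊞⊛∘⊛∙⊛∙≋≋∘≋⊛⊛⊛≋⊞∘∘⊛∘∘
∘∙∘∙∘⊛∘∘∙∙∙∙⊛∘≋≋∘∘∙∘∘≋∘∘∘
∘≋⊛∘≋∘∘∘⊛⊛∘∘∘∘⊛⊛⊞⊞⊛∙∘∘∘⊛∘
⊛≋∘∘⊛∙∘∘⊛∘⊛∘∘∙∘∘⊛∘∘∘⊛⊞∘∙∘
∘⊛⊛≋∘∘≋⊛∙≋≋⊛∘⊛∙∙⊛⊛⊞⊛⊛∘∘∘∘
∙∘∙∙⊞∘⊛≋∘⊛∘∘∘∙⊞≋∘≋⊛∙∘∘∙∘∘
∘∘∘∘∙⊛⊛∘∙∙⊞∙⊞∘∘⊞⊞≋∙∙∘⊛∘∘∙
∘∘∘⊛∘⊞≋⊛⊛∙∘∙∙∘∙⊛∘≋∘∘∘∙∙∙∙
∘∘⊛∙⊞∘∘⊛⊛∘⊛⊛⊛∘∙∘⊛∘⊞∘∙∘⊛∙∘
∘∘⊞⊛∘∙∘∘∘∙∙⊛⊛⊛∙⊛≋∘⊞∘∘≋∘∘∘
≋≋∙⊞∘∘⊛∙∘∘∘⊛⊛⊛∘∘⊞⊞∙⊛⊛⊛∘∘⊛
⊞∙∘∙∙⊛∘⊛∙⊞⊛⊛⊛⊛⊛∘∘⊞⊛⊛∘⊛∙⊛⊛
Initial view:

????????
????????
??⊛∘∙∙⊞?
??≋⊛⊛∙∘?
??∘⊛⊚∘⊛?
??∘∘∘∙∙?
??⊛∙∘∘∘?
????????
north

????????
????????
??⊛≋∘⊛∘?
??⊛∘∙∙⊞?
??≋⊛⊚∙∘?
??∘⊛⊛∘⊛?
??∘∘∘∙∙?
??⊛∙∘∘∘?

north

????????
????????
??≋⊛∙≋≋?
??⊛≋∘⊛∘?
??⊛∘⊚∙⊞?
??≋⊛⊛∙∘?
??∘⊛⊛∘⊛?
??∘∘∘∙∙?

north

????????
????????
??∘∘⊛∘⊛?
??≋⊛∙≋≋?
??⊛≋⊚⊛∘?
??⊛∘∙∙⊞?
??≋⊛⊛∙∘?
??∘⊛⊛∘⊛?

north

????????
????????
??∘∘⊛⊛∘?
??∘∘⊛∘⊛?
??≋⊛⊚≋≋?
??⊛≋∘⊛∘?
??⊛∘∙∙⊞?
??≋⊛⊛∙∘?

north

????????
????????
??∘∘∙∙∙?
??∘∘⊛⊛∘?
??∘∘⊚∘⊛?
??≋⊛∙≋≋?
??⊛≋∘⊛∘?
??⊛∘∙∙⊞?

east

????????
????????
?∘∘∙∙∙∙?
?∘∘⊛⊛∘∘?
?∘∘⊛⊚⊛∘?
?≋⊛∙≋≋⊛?
?⊛≋∘⊛∘∘?
?⊛∘∙∙⊞??

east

????????
????????
∘∘∙∙∙∙⊛?
∘∘⊛⊛∘∘∘?
∘∘⊛∘⊚∘∘?
≋⊛∙≋≋⊛∘?
⊛≋∘⊛∘∘∘?
⊛∘∙∙⊞???

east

????????
????????
∘∙∙∙∙⊛∘?
∘⊛⊛∘∘∘∘?
∘⊛∘⊛⊚∘∙?
⊛∙≋≋⊛∘⊛?
≋∘⊛∘∘∘∙?
∘∙∙⊞????

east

????????
????????
∙∙∙∙⊛∘≋?
⊛⊛∘∘∘∘⊛?
⊛∘⊛∘⊚∙∘?
∙≋≋⊛∘⊛∙?
∘⊛∘∘∘∙⊞?
∙∙⊞?????

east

????????
????????
∙∙∙⊛∘≋≋?
⊛∘∘∘∘⊛⊛?
∘⊛∘∘⊚∘∘?
≋≋⊛∘⊛∙∙?
⊛∘∘∘∙⊞≋?
∙⊞??????

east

????????
????????
∙∙⊛∘≋≋∘?
∘∘∘∘⊛⊛⊞?
⊛∘∘∙⊚∘⊛?
≋⊛∘⊛∙∙⊛?
∘∘∘∙⊞≋∘?
⊞???????

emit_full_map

∘∘∙∙∙∙⊛∘≋≋∘
∘∘⊛⊛∘∘∘∘⊛⊛⊞
∘∘⊛∘⊛∘∘∙⊚∘⊛
≋⊛∙≋≋⊛∘⊛∙∙⊛
⊛≋∘⊛∘∘∘∙⊞≋∘
⊛∘∙∙⊞??????
≋⊛⊛∙∘??????
∘⊛⊛∘⊛??????
∘∘∘∙∙??????
⊛∙∘∘∘??????

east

????????
????????
∙⊛∘≋≋∘∘?
∘∘∘⊛⊛⊞⊞?
∘∘∙∘⊚⊛∘?
⊛∘⊛∙∙⊛⊛?
∘∘∙⊞≋∘≋?
????????

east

????????
????????
⊛∘≋≋∘∘∙?
∘∘⊛⊛⊞⊞⊛?
∘∙∘∘⊚∘∘?
∘⊛∙∙⊛⊛⊞?
∘∙⊞≋∘≋⊛?
????????

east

????????
????????
∘≋≋∘∘∙∘?
∘⊛⊛⊞⊞⊛∙?
∙∘∘⊛⊚∘∘?
⊛∙∙⊛⊛⊞⊛?
∙⊞≋∘≋⊛∙?
????????

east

????????
????????
≋≋∘∘∙∘∘?
⊛⊛⊞⊞⊛∙∘?
∘∘⊛∘⊚∘⊛?
∙∙⊛⊛⊞⊛⊛?
⊞≋∘≋⊛∙∘?
????????

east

????????
????????
≋∘∘∙∘∘≋?
⊛⊞⊞⊛∙∘∘?
∘⊛∘∘⊚⊛⊞?
∙⊛⊛⊞⊛⊛∘?
≋∘≋⊛∙∘∘?
????????

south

????????
≋∘∘∙∘∘≋?
⊛⊞⊞⊛∙∘∘?
∘⊛∘∘∘⊛⊞?
∙⊛⊛⊞⊚⊛∘?
≋∘≋⊛∙∘∘?
??≋∙∙∘⊛?
????????

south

≋∘∘∙∘∘≋?
⊛⊞⊞⊛∙∘∘?
∘⊛∘∘∘⊛⊞?
∙⊛⊛⊞⊛⊛∘?
≋∘≋⊛⊚∘∘?
??≋∙∙∘⊛?
??≋∘∘∘∙?
????????

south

⊛⊞⊞⊛∙∘∘?
∘⊛∘∘∘⊛⊞?
∙⊛⊛⊞⊛⊛∘?
≋∘≋⊛∙∘∘?
??≋∙⊚∘⊛?
??≋∘∘∘∙?
??∘⊞∘∙∘?
????????

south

∘⊛∘∘∘⊛⊞?
∙⊛⊛⊞⊛⊛∘?
≋∘≋⊛∙∘∘?
??≋∙∙∘⊛?
??≋∘⊚∘∙?
??∘⊞∘∙∘?
??∘⊞∘∘≋?
????????

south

∙⊛⊛⊞⊛⊛∘?
≋∘≋⊛∙∘∘?
??≋∙∙∘⊛?
??≋∘∘∘∙?
??∘⊞⊚∙∘?
??∘⊞∘∘≋?
??⊞∙⊛⊛⊛?
????????

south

≋∘≋⊛∙∘∘?
??≋∙∙∘⊛?
??≋∘∘∘∙?
??∘⊞∘∙∘?
??∘⊞⊚∘≋?
??⊞∙⊛⊛⊛?
??⊞⊛⊛∘⊛?
⊞⊞⊞⊞⊞⊞⊞⊞

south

??≋∙∙∘⊛?
??≋∘∘∘∙?
??∘⊞∘∙∘?
??∘⊞∘∘≋?
??⊞∙⊚⊛⊛?
??⊞⊛⊛∘⊛?
⊞⊞⊞⊞⊞⊞⊞⊞
⊞⊞⊞⊞⊞⊞⊞⊞

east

?≋∙∙∘⊛??
?≋∘∘∘∙??
?∘⊞∘∙∘⊛?
?∘⊞∘∘≋∘?
?⊞∙⊛⊚⊛∘?
?⊞⊛⊛∘⊛∙?
⊞⊞⊞⊞⊞⊞⊞⊞
⊞⊞⊞⊞⊞⊞⊞⊞

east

≋∙∙∘⊛???
≋∘∘∘∙???
∘⊞∘∙∘⊛∙?
∘⊞∘∘≋∘∘?
⊞∙⊛⊛⊚∘∘?
⊞⊛⊛∘⊛∙⊛?
⊞⊞⊞⊞⊞⊞⊞⊞
⊞⊞⊞⊞⊞⊞⊞⊞

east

∙∙∘⊛???⊞
∘∘∘∙???⊞
⊞∘∙∘⊛∙∘⊞
⊞∘∘≋∘∘∘⊞
∙⊛⊛⊛⊚∘⊛⊞
⊛⊛∘⊛∙⊛⊛⊞
⊞⊞⊞⊞⊞⊞⊞⊞
⊞⊞⊞⊞⊞⊞⊞⊞

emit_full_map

∘∘∙∙∙∙⊛∘≋≋∘∘∙∘∘≋???
∘∘⊛⊛∘∘∘∘⊛⊛⊞⊞⊛∙∘∘???
∘∘⊛∘⊛∘∘∙∘∘⊛∘∘∘⊛⊞???
≋⊛∙≋≋⊛∘⊛∙∙⊛⊛⊞⊛⊛∘???
⊛≋∘⊛∘∘∘∙⊞≋∘≋⊛∙∘∘???
⊛∘∙∙⊞??????≋∙∙∘⊛???
≋⊛⊛∙∘??????≋∘∘∘∙???
∘⊛⊛∘⊛??????∘⊞∘∙∘⊛∙∘
∘∘∘∙∙??????∘⊞∘∘≋∘∘∘
⊛∙∘∘∘??????⊞∙⊛⊛⊛⊚∘⊛
???????????⊞⊛⊛∘⊛∙⊛⊛

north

⊛∙∘∘???⊞
∙∙∘⊛???⊞
∘∘∘∙∙∙∙⊞
⊞∘∙∘⊛∙∘⊞
⊞∘∘≋⊚∘∘⊞
∙⊛⊛⊛∘∘⊛⊞
⊛⊛∘⊛∙⊛⊛⊞
⊞⊞⊞⊞⊞⊞⊞⊞

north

⊞⊛⊛∘???⊞
⊛∙∘∘???⊞
∙∙∘⊛∘∘∙⊞
∘∘∘∙∙∙∙⊞
⊞∘∙∘⊚∙∘⊞
⊞∘∘≋∘∘∘⊞
∙⊛⊛⊛∘∘⊛⊞
⊛⊛∘⊛∙⊛⊛⊞

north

∘∘⊛⊞???⊞
⊞⊛⊛∘???⊞
⊛∙∘∘∙∘∘⊞
∙∙∘⊛∘∘∙⊞
∘∘∘∙⊚∙∙⊞
⊞∘∙∘⊛∙∘⊞
⊞∘∘≋∘∘∘⊞
∙⊛⊛⊛∘∘⊛⊞

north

⊛∙∘∘???⊞
∘∘⊛⊞???⊞
⊞⊛⊛∘∘∘∘⊞
⊛∙∘∘∙∘∘⊞
∙∙∘⊛⊚∘∙⊞
∘∘∘∙∙∙∙⊞
⊞∘∙∘⊛∙∘⊞
⊞∘∘≋∘∘∘⊞

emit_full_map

∘∘∙∙∙∙⊛∘≋≋∘∘∙∘∘≋???
∘∘⊛⊛∘∘∘∘⊛⊛⊞⊞⊛∙∘∘???
∘∘⊛∘⊛∘∘∙∘∘⊛∘∘∘⊛⊞???
≋⊛∙≋≋⊛∘⊛∙∙⊛⊛⊞⊛⊛∘∘∘∘
⊛≋∘⊛∘∘∘∙⊞≋∘≋⊛∙∘∘∙∘∘
⊛∘∙∙⊞??????≋∙∙∘⊛⊚∘∙
≋⊛⊛∙∘??????≋∘∘∘∙∙∙∙
∘⊛⊛∘⊛??????∘⊞∘∙∘⊛∙∘
∘∘∘∙∙??????∘⊞∘∘≋∘∘∘
⊛∙∘∘∘??????⊞∙⊛⊛⊛∘∘⊛
???????????⊞⊛⊛∘⊛∙⊛⊛


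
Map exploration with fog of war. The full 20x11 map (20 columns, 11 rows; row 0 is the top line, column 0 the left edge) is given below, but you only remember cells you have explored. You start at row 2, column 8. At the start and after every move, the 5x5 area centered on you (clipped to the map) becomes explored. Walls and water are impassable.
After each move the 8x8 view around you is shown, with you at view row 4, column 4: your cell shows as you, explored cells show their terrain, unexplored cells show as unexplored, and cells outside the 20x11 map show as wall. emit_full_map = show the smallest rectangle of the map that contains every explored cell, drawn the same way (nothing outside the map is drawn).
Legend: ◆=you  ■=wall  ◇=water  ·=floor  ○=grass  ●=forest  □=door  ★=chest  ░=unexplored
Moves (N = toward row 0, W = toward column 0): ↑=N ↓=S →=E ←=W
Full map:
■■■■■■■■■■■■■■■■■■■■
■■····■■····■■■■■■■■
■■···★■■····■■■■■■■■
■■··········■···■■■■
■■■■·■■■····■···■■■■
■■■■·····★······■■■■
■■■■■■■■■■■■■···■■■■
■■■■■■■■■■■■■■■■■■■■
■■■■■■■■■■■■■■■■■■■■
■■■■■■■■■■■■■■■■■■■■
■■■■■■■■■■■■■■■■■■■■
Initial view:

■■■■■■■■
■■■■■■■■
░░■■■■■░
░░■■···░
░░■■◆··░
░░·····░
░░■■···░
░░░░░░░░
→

■■■■■■■■
■■■■■■■■
░■■■■■■░
░■■····░
░■■·◆··░
░······░
░■■····░
░░░░░░░░

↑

■■■■■■■■
■■■■■■■■
■■■■■■■■
░■■■■■■░
░■■·◆··░
░■■····░
░······░
░■■····░

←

■■■■■■■■
■■■■■■■■
■■■■■■■■
░░■■■■■■
░░■■◆···
░░■■····
░░······
░░■■····

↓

■■■■■■■■
■■■■■■■■
░░■■■■■■
░░■■····
░░■■◆···
░░······
░░■■····
░░░░░░░░

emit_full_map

■■■■■■
■■····
■■◆···
······
■■····

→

■■■■■■■■
■■■■■■■■
░■■■■■■░
░■■····░
░■■·◆··░
░······░
░■■····░
░░░░░░░░

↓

■■■■■■■■
░■■■■■■░
░■■····░
░■■····░
░···◆··░
░■■····░
░░··★··░
░░░░░░░░

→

■■■■■■■■
■■■■■■░░
■■····■░
■■····■░
····◆·■░
■■····■░
░··★···░
░░░░░░░░

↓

■■■■■■░░
■■····■░
■■····■░
······■░
■■··◆·■░
░··★···░
░░■■■■■░
░░░░░░░░

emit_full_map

■■■■■■░
■■····■
■■····■
······■
■■··◆·■
░··★···
░░■■■■■

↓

■■····■░
■■····■░
······■░
■■····■░
░··★◆··░
░░■■■■■░
░░■■■■■░
░░░░░░░░

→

■····■░░
■····■░░
·····■·░
■····■·░
··★·◆··░
░■■■■■·░
░■■■■■■░
░░░░░░░░

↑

■■■■■░░░
■····■░░
■····■■░
·····■·░
■···◆■·░
··★····░
░■■■■■·░
░■■■■■■░

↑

■■■■■■■■
■■■■■░░░
■····■■░
■····■■░
····◆■·░
■····■·░
··★····░
░■■■■■·░

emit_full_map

■■■■■■░░
■■····■■
■■····■■
·····◆■·
■■····■·
░··★····
░░■■■■■·
░░■■■■■■

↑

■■■■■■■■
■■■■■■■■
■■■■■■■░
■····■■░
■···◆■■░
·····■·░
■····■·░
··★····░

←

■■■■■■■■
■■■■■■■■
■■■■■■■■
■■····■■
■■··◆·■■
······■·
■■····■·
░··★····

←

■■■■■■■■
■■■■■■■■
░■■■■■■■
░■■····■
░■■·◆··■
░······■
░■■····■
░░··★···

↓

■■■■■■■■
░■■■■■■■
░■■····■
░■■····■
░···◆··■
░■■····■
░░··★···
░░░■■■■■

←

■■■■■■■■
░░■■■■■■
░░■■····
░░■■····
░░··◆···
░░■■····
░░···★··
░░░░■■■■

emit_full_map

■■■■■■■■
■■····■■
■■····■■
··◆···■·
■■····■·
···★····
░░■■■■■·
░░■■■■■■


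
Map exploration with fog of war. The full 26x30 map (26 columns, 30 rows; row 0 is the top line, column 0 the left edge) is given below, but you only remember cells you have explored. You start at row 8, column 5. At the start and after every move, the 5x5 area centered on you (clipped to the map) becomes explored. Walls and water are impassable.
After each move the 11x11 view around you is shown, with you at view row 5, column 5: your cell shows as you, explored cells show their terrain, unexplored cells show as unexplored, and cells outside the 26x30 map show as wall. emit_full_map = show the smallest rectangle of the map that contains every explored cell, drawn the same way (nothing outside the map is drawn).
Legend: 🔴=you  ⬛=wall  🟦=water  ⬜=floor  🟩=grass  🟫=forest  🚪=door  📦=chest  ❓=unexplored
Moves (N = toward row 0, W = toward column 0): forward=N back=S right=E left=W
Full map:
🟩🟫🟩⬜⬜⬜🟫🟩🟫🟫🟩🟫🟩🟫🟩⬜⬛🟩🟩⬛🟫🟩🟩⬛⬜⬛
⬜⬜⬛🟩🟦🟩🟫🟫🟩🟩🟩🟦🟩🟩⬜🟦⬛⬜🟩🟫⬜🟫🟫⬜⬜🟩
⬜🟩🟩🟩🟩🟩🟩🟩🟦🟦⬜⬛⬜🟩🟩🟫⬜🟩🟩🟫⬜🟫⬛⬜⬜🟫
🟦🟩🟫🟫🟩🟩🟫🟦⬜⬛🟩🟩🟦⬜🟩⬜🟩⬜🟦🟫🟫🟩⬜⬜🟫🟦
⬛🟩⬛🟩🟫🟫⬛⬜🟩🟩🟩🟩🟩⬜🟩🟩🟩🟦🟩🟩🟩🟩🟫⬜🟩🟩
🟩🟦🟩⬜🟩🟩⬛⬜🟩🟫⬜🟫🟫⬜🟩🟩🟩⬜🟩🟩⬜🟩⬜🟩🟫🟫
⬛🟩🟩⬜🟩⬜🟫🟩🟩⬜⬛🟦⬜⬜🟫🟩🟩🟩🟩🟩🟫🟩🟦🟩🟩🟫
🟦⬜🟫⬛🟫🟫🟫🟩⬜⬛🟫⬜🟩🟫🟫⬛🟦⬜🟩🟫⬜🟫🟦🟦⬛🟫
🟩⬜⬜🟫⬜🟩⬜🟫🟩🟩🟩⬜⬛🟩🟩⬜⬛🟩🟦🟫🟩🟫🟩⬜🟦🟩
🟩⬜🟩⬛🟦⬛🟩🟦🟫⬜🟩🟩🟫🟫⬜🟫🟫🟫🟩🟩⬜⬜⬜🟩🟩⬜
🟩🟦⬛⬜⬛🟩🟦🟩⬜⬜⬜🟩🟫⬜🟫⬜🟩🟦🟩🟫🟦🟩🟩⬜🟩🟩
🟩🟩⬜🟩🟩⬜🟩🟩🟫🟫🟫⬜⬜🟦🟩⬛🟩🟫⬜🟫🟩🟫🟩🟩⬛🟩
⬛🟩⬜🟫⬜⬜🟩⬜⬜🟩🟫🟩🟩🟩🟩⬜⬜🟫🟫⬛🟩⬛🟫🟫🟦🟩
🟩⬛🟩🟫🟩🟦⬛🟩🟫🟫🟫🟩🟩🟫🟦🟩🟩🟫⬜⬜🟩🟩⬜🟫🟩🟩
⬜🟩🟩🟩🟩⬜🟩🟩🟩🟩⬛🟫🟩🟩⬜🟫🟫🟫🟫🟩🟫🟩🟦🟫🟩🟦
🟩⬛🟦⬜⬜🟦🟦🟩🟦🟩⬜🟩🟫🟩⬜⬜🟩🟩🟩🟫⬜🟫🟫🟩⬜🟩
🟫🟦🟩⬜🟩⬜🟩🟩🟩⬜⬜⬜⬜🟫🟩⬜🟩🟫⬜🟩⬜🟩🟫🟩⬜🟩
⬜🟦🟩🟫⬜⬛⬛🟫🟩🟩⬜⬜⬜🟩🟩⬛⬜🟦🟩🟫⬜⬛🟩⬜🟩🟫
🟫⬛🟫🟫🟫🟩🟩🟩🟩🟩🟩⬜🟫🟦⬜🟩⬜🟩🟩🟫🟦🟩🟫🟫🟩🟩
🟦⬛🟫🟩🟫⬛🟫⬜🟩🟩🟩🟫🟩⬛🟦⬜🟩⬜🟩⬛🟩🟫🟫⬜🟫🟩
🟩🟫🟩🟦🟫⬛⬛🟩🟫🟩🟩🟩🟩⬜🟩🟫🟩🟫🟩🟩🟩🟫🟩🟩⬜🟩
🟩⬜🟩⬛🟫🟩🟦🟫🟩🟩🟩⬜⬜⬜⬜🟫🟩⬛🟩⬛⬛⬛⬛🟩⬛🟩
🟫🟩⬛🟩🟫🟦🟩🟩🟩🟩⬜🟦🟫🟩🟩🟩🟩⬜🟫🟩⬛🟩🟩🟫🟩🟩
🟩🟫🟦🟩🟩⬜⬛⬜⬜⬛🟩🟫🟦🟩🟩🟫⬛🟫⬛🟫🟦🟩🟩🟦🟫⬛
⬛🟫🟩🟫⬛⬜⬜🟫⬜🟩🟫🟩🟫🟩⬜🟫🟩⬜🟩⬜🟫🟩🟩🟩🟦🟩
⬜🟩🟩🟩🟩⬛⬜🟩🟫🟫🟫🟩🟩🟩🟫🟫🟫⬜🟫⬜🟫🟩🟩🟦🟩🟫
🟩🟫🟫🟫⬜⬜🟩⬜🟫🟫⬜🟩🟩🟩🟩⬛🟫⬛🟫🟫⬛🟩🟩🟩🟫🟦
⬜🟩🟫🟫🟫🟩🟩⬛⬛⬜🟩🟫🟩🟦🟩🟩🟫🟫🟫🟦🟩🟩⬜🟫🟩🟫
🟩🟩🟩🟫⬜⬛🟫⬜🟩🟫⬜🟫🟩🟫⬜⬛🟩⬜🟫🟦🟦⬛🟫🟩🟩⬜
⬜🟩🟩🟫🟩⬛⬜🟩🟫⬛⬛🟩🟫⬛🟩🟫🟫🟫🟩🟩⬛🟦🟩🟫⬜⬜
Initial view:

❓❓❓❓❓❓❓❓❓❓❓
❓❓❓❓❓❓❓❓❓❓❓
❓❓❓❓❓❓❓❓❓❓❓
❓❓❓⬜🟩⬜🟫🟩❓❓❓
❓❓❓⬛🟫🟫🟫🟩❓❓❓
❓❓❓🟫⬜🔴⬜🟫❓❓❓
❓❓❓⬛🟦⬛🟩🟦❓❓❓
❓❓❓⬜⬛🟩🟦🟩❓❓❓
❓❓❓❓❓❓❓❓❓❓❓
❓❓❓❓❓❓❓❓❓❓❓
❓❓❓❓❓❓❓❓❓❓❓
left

⬛❓❓❓❓❓❓❓❓❓❓
⬛❓❓❓❓❓❓❓❓❓❓
⬛❓❓❓❓❓❓❓❓❓❓
⬛❓❓🟩⬜🟩⬜🟫🟩❓❓
⬛❓❓🟫⬛🟫🟫🟫🟩❓❓
⬛❓❓⬜🟫🔴🟩⬜🟫❓❓
⬛❓❓🟩⬛🟦⬛🟩🟦❓❓
⬛❓❓⬛⬜⬛🟩🟦🟩❓❓
⬛❓❓❓❓❓❓❓❓❓❓
⬛❓❓❓❓❓❓❓❓❓❓
⬛❓❓❓❓❓❓❓❓❓❓

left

⬛⬛❓❓❓❓❓❓❓❓❓
⬛⬛❓❓❓❓❓❓❓❓❓
⬛⬛❓❓❓❓❓❓❓❓❓
⬛⬛❓🟩🟩⬜🟩⬜🟫🟩❓
⬛⬛❓⬜🟫⬛🟫🟫🟫🟩❓
⬛⬛❓⬜⬜🔴⬜🟩⬜🟫❓
⬛⬛❓⬜🟩⬛🟦⬛🟩🟦❓
⬛⬛❓🟦⬛⬜⬛🟩🟦🟩❓
⬛⬛❓❓❓❓❓❓❓❓❓
⬛⬛❓❓❓❓❓❓❓❓❓
⬛⬛❓❓❓❓❓❓❓❓❓

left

⬛⬛⬛❓❓❓❓❓❓❓❓
⬛⬛⬛❓❓❓❓❓❓❓❓
⬛⬛⬛❓❓❓❓❓❓❓❓
⬛⬛⬛⬛🟩🟩⬜🟩⬜🟫🟩
⬛⬛⬛🟦⬜🟫⬛🟫🟫🟫🟩
⬛⬛⬛🟩⬜🔴🟫⬜🟩⬜🟫
⬛⬛⬛🟩⬜🟩⬛🟦⬛🟩🟦
⬛⬛⬛🟩🟦⬛⬜⬛🟩🟦🟩
⬛⬛⬛❓❓❓❓❓❓❓❓
⬛⬛⬛❓❓❓❓❓❓❓❓
⬛⬛⬛❓❓❓❓❓❓❓❓

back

⬛⬛⬛❓❓❓❓❓❓❓❓
⬛⬛⬛❓❓❓❓❓❓❓❓
⬛⬛⬛⬛🟩🟩⬜🟩⬜🟫🟩
⬛⬛⬛🟦⬜🟫⬛🟫🟫🟫🟩
⬛⬛⬛🟩⬜⬜🟫⬜🟩⬜🟫
⬛⬛⬛🟩⬜🔴⬛🟦⬛🟩🟦
⬛⬛⬛🟩🟦⬛⬜⬛🟩🟦🟩
⬛⬛⬛🟩🟩⬜🟩🟩❓❓❓
⬛⬛⬛❓❓❓❓❓❓❓❓
⬛⬛⬛❓❓❓❓❓❓❓❓
⬛⬛⬛❓❓❓❓❓❓❓❓

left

⬛⬛⬛⬛❓❓❓❓❓❓❓
⬛⬛⬛⬛❓❓❓❓❓❓❓
⬛⬛⬛⬛⬛🟩🟩⬜🟩⬜🟫
⬛⬛⬛⬛🟦⬜🟫⬛🟫🟫🟫
⬛⬛⬛⬛🟩⬜⬜🟫⬜🟩⬜
⬛⬛⬛⬛🟩🔴🟩⬛🟦⬛🟩
⬛⬛⬛⬛🟩🟦⬛⬜⬛🟩🟦
⬛⬛⬛⬛🟩🟩⬜🟩🟩❓❓
⬛⬛⬛⬛❓❓❓❓❓❓❓
⬛⬛⬛⬛❓❓❓❓❓❓❓
⬛⬛⬛⬛❓❓❓❓❓❓❓

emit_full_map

⬛🟩🟩⬜🟩⬜🟫🟩
🟦⬜🟫⬛🟫🟫🟫🟩
🟩⬜⬜🟫⬜🟩⬜🟫
🟩🔴🟩⬛🟦⬛🟩🟦
🟩🟦⬛⬜⬛🟩🟦🟩
🟩🟩⬜🟩🟩❓❓❓

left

⬛⬛⬛⬛⬛❓❓❓❓❓❓
⬛⬛⬛⬛⬛❓❓❓❓❓❓
⬛⬛⬛⬛⬛⬛🟩🟩⬜🟩⬜
⬛⬛⬛⬛⬛🟦⬜🟫⬛🟫🟫
⬛⬛⬛⬛⬛🟩⬜⬜🟫⬜🟩
⬛⬛⬛⬛⬛🔴⬜🟩⬛🟦⬛
⬛⬛⬛⬛⬛🟩🟦⬛⬜⬛🟩
⬛⬛⬛⬛⬛🟩🟩⬜🟩🟩❓
⬛⬛⬛⬛⬛❓❓❓❓❓❓
⬛⬛⬛⬛⬛❓❓❓❓❓❓
⬛⬛⬛⬛⬛❓❓❓❓❓❓

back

⬛⬛⬛⬛⬛❓❓❓❓❓❓
⬛⬛⬛⬛⬛⬛🟩🟩⬜🟩⬜
⬛⬛⬛⬛⬛🟦⬜🟫⬛🟫🟫
⬛⬛⬛⬛⬛🟩⬜⬜🟫⬜🟩
⬛⬛⬛⬛⬛🟩⬜🟩⬛🟦⬛
⬛⬛⬛⬛⬛🔴🟦⬛⬜⬛🟩
⬛⬛⬛⬛⬛🟩🟩⬜🟩🟩❓
⬛⬛⬛⬛⬛⬛🟩⬜❓❓❓
⬛⬛⬛⬛⬛❓❓❓❓❓❓
⬛⬛⬛⬛⬛❓❓❓❓❓❓
⬛⬛⬛⬛⬛❓❓❓❓❓❓

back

⬛⬛⬛⬛⬛⬛🟩🟩⬜🟩⬜
⬛⬛⬛⬛⬛🟦⬜🟫⬛🟫🟫
⬛⬛⬛⬛⬛🟩⬜⬜🟫⬜🟩
⬛⬛⬛⬛⬛🟩⬜🟩⬛🟦⬛
⬛⬛⬛⬛⬛🟩🟦⬛⬜⬛🟩
⬛⬛⬛⬛⬛🔴🟩⬜🟩🟩❓
⬛⬛⬛⬛⬛⬛🟩⬜❓❓❓
⬛⬛⬛⬛⬛🟩⬛🟩❓❓❓
⬛⬛⬛⬛⬛❓❓❓❓❓❓
⬛⬛⬛⬛⬛❓❓❓❓❓❓
⬛⬛⬛⬛⬛❓❓❓❓❓❓

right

⬛⬛⬛⬛⬛🟩🟩⬜🟩⬜🟫
⬛⬛⬛⬛🟦⬜🟫⬛🟫🟫🟫
⬛⬛⬛⬛🟩⬜⬜🟫⬜🟩⬜
⬛⬛⬛⬛🟩⬜🟩⬛🟦⬛🟩
⬛⬛⬛⬛🟩🟦⬛⬜⬛🟩🟦
⬛⬛⬛⬛🟩🔴⬜🟩🟩❓❓
⬛⬛⬛⬛⬛🟩⬜🟫❓❓❓
⬛⬛⬛⬛🟩⬛🟩🟫❓❓❓
⬛⬛⬛⬛❓❓❓❓❓❓❓
⬛⬛⬛⬛❓❓❓❓❓❓❓
⬛⬛⬛⬛❓❓❓❓❓❓❓

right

⬛⬛⬛⬛🟩🟩⬜🟩⬜🟫🟩
⬛⬛⬛🟦⬜🟫⬛🟫🟫🟫🟩
⬛⬛⬛🟩⬜⬜🟫⬜🟩⬜🟫
⬛⬛⬛🟩⬜🟩⬛🟦⬛🟩🟦
⬛⬛⬛🟩🟦⬛⬜⬛🟩🟦🟩
⬛⬛⬛🟩🟩🔴🟩🟩❓❓❓
⬛⬛⬛⬛🟩⬜🟫⬜❓❓❓
⬛⬛⬛🟩⬛🟩🟫🟩❓❓❓
⬛⬛⬛❓❓❓❓❓❓❓❓
⬛⬛⬛❓❓❓❓❓❓❓❓
⬛⬛⬛❓❓❓❓❓❓❓❓

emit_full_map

⬛🟩🟩⬜🟩⬜🟫🟩
🟦⬜🟫⬛🟫🟫🟫🟩
🟩⬜⬜🟫⬜🟩⬜🟫
🟩⬜🟩⬛🟦⬛🟩🟦
🟩🟦⬛⬜⬛🟩🟦🟩
🟩🟩🔴🟩🟩❓❓❓
⬛🟩⬜🟫⬜❓❓❓
🟩⬛🟩🟫🟩❓❓❓

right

⬛⬛⬛🟩🟩⬜🟩⬜🟫🟩❓
⬛⬛🟦⬜🟫⬛🟫🟫🟫🟩❓
⬛⬛🟩⬜⬜🟫⬜🟩⬜🟫❓
⬛⬛🟩⬜🟩⬛🟦⬛🟩🟦❓
⬛⬛🟩🟦⬛⬜⬛🟩🟦🟩❓
⬛⬛🟩🟩⬜🔴🟩⬜❓❓❓
⬛⬛⬛🟩⬜🟫⬜⬜❓❓❓
⬛⬛🟩⬛🟩🟫🟩🟦❓❓❓
⬛⬛❓❓❓❓❓❓❓❓❓
⬛⬛❓❓❓❓❓❓❓❓❓
⬛⬛❓❓❓❓❓❓❓❓❓

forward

⬛⬛❓❓❓❓❓❓❓❓❓
⬛⬛⬛🟩🟩⬜🟩⬜🟫🟩❓
⬛⬛🟦⬜🟫⬛🟫🟫🟫🟩❓
⬛⬛🟩⬜⬜🟫⬜🟩⬜🟫❓
⬛⬛🟩⬜🟩⬛🟦⬛🟩🟦❓
⬛⬛🟩🟦⬛🔴⬛🟩🟦🟩❓
⬛⬛🟩🟩⬜🟩🟩⬜❓❓❓
⬛⬛⬛🟩⬜🟫⬜⬜❓❓❓
⬛⬛🟩⬛🟩🟫🟩🟦❓❓❓
⬛⬛❓❓❓❓❓❓❓❓❓
⬛⬛❓❓❓❓❓❓❓❓❓

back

⬛⬛⬛🟩🟩⬜🟩⬜🟫🟩❓
⬛⬛🟦⬜🟫⬛🟫🟫🟫🟩❓
⬛⬛🟩⬜⬜🟫⬜🟩⬜🟫❓
⬛⬛🟩⬜🟩⬛🟦⬛🟩🟦❓
⬛⬛🟩🟦⬛⬜⬛🟩🟦🟩❓
⬛⬛🟩🟩⬜🔴🟩⬜❓❓❓
⬛⬛⬛🟩⬜🟫⬜⬜❓❓❓
⬛⬛🟩⬛🟩🟫🟩🟦❓❓❓
⬛⬛❓❓❓❓❓❓❓❓❓
⬛⬛❓❓❓❓❓❓❓❓❓
⬛⬛❓❓❓❓❓❓❓❓❓

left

⬛⬛⬛⬛🟩🟩⬜🟩⬜🟫🟩
⬛⬛⬛🟦⬜🟫⬛🟫🟫🟫🟩
⬛⬛⬛🟩⬜⬜🟫⬜🟩⬜🟫
⬛⬛⬛🟩⬜🟩⬛🟦⬛🟩🟦
⬛⬛⬛🟩🟦⬛⬜⬛🟩🟦🟩
⬛⬛⬛🟩🟩🔴🟩🟩⬜❓❓
⬛⬛⬛⬛🟩⬜🟫⬜⬜❓❓
⬛⬛⬛🟩⬛🟩🟫🟩🟦❓❓
⬛⬛⬛❓❓❓❓❓❓❓❓
⬛⬛⬛❓❓❓❓❓❓❓❓
⬛⬛⬛❓❓❓❓❓❓❓❓

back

⬛⬛⬛🟦⬜🟫⬛🟫🟫🟫🟩
⬛⬛⬛🟩⬜⬜🟫⬜🟩⬜🟫
⬛⬛⬛🟩⬜🟩⬛🟦⬛🟩🟦
⬛⬛⬛🟩🟦⬛⬜⬛🟩🟦🟩
⬛⬛⬛🟩🟩⬜🟩🟩⬜❓❓
⬛⬛⬛⬛🟩🔴🟫⬜⬜❓❓
⬛⬛⬛🟩⬛🟩🟫🟩🟦❓❓
⬛⬛⬛⬜🟩🟩🟩🟩❓❓❓
⬛⬛⬛❓❓❓❓❓❓❓❓
⬛⬛⬛❓❓❓❓❓❓❓❓
⬛⬛⬛❓❓❓❓❓❓❓❓

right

⬛⬛🟦⬜🟫⬛🟫🟫🟫🟩❓
⬛⬛🟩⬜⬜🟫⬜🟩⬜🟫❓
⬛⬛🟩⬜🟩⬛🟦⬛🟩🟦❓
⬛⬛🟩🟦⬛⬜⬛🟩🟦🟩❓
⬛⬛🟩🟩⬜🟩🟩⬜❓❓❓
⬛⬛⬛🟩⬜🔴⬜⬜❓❓❓
⬛⬛🟩⬛🟩🟫🟩🟦❓❓❓
⬛⬛⬜🟩🟩🟩🟩⬜❓❓❓
⬛⬛❓❓❓❓❓❓❓❓❓
⬛⬛❓❓❓❓❓❓❓❓❓
⬛⬛❓❓❓❓❓❓❓❓❓

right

⬛🟦⬜🟫⬛🟫🟫🟫🟩❓❓
⬛🟩⬜⬜🟫⬜🟩⬜🟫❓❓
⬛🟩⬜🟩⬛🟦⬛🟩🟦❓❓
⬛🟩🟦⬛⬜⬛🟩🟦🟩❓❓
⬛🟩🟩⬜🟩🟩⬜🟩❓❓❓
⬛⬛🟩⬜🟫🔴⬜🟩❓❓❓
⬛🟩⬛🟩🟫🟩🟦⬛❓❓❓
⬛⬜🟩🟩🟩🟩⬜🟩❓❓❓
⬛❓❓❓❓❓❓❓❓❓❓
⬛❓❓❓❓❓❓❓❓❓❓
⬛❓❓❓❓❓❓❓❓❓❓

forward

⬛⬛🟩🟩⬜🟩⬜🟫🟩❓❓
⬛🟦⬜🟫⬛🟫🟫🟫🟩❓❓
⬛🟩⬜⬜🟫⬜🟩⬜🟫❓❓
⬛🟩⬜🟩⬛🟦⬛🟩🟦❓❓
⬛🟩🟦⬛⬜⬛🟩🟦🟩❓❓
⬛🟩🟩⬜🟩🔴⬜🟩❓❓❓
⬛⬛🟩⬜🟫⬜⬜🟩❓❓❓
⬛🟩⬛🟩🟫🟩🟦⬛❓❓❓
⬛⬜🟩🟩🟩🟩⬜🟩❓❓❓
⬛❓❓❓❓❓❓❓❓❓❓
⬛❓❓❓❓❓❓❓❓❓❓

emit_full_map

⬛🟩🟩⬜🟩⬜🟫🟩
🟦⬜🟫⬛🟫🟫🟫🟩
🟩⬜⬜🟫⬜🟩⬜🟫
🟩⬜🟩⬛🟦⬛🟩🟦
🟩🟦⬛⬜⬛🟩🟦🟩
🟩🟩⬜🟩🔴⬜🟩❓
⬛🟩⬜🟫⬜⬜🟩❓
🟩⬛🟩🟫🟩🟦⬛❓
⬜🟩🟩🟩🟩⬜🟩❓

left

⬛⬛⬛🟩🟩⬜🟩⬜🟫🟩❓
⬛⬛🟦⬜🟫⬛🟫🟫🟫🟩❓
⬛⬛🟩⬜⬜🟫⬜🟩⬜🟫❓
⬛⬛🟩⬜🟩⬛🟦⬛🟩🟦❓
⬛⬛🟩🟦⬛⬜⬛🟩🟦🟩❓
⬛⬛🟩🟩⬜🔴🟩⬜🟩❓❓
⬛⬛⬛🟩⬜🟫⬜⬜🟩❓❓
⬛⬛🟩⬛🟩🟫🟩🟦⬛❓❓
⬛⬛⬜🟩🟩🟩🟩⬜🟩❓❓
⬛⬛❓❓❓❓❓❓❓❓❓
⬛⬛❓❓❓❓❓❓❓❓❓

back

⬛⬛🟦⬜🟫⬛🟫🟫🟫🟩❓
⬛⬛🟩⬜⬜🟫⬜🟩⬜🟫❓
⬛⬛🟩⬜🟩⬛🟦⬛🟩🟦❓
⬛⬛🟩🟦⬛⬜⬛🟩🟦🟩❓
⬛⬛🟩🟩⬜🟩🟩⬜🟩❓❓
⬛⬛⬛🟩⬜🔴⬜⬜🟩❓❓
⬛⬛🟩⬛🟩🟫🟩🟦⬛❓❓
⬛⬛⬜🟩🟩🟩🟩⬜🟩❓❓
⬛⬛❓❓❓❓❓❓❓❓❓
⬛⬛❓❓❓❓❓❓❓❓❓
⬛⬛❓❓❓❓❓❓❓❓❓

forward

⬛⬛⬛🟩🟩⬜🟩⬜🟫🟩❓
⬛⬛🟦⬜🟫⬛🟫🟫🟫🟩❓
⬛⬛🟩⬜⬜🟫⬜🟩⬜🟫❓
⬛⬛🟩⬜🟩⬛🟦⬛🟩🟦❓
⬛⬛🟩🟦⬛⬜⬛🟩🟦🟩❓
⬛⬛🟩🟩⬜🔴🟩⬜🟩❓❓
⬛⬛⬛🟩⬜🟫⬜⬜🟩❓❓
⬛⬛🟩⬛🟩🟫🟩🟦⬛❓❓
⬛⬛⬜🟩🟩🟩🟩⬜🟩❓❓
⬛⬛❓❓❓❓❓❓❓❓❓
⬛⬛❓❓❓❓❓❓❓❓❓

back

⬛⬛🟦⬜🟫⬛🟫🟫🟫🟩❓
⬛⬛🟩⬜⬜🟫⬜🟩⬜🟫❓
⬛⬛🟩⬜🟩⬛🟦⬛🟩🟦❓
⬛⬛🟩🟦⬛⬜⬛🟩🟦🟩❓
⬛⬛🟩🟩⬜🟩🟩⬜🟩❓❓
⬛⬛⬛🟩⬜🔴⬜⬜🟩❓❓
⬛⬛🟩⬛🟩🟫🟩🟦⬛❓❓
⬛⬛⬜🟩🟩🟩🟩⬜🟩❓❓
⬛⬛❓❓❓❓❓❓❓❓❓
⬛⬛❓❓❓❓❓❓❓❓❓
⬛⬛❓❓❓❓❓❓❓❓❓

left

⬛⬛⬛🟦⬜🟫⬛🟫🟫🟫🟩
⬛⬛⬛🟩⬜⬜🟫⬜🟩⬜🟫
⬛⬛⬛🟩⬜🟩⬛🟦⬛🟩🟦
⬛⬛⬛🟩🟦⬛⬜⬛🟩🟦🟩
⬛⬛⬛🟩🟩⬜🟩🟩⬜🟩❓
⬛⬛⬛⬛🟩🔴🟫⬜⬜🟩❓
⬛⬛⬛🟩⬛🟩🟫🟩🟦⬛❓
⬛⬛⬛⬜🟩🟩🟩🟩⬜🟩❓
⬛⬛⬛❓❓❓❓❓❓❓❓
⬛⬛⬛❓❓❓❓❓❓❓❓
⬛⬛⬛❓❓❓❓❓❓❓❓

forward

⬛⬛⬛⬛🟩🟩⬜🟩⬜🟫🟩
⬛⬛⬛🟦⬜🟫⬛🟫🟫🟫🟩
⬛⬛⬛🟩⬜⬜🟫⬜🟩⬜🟫
⬛⬛⬛🟩⬜🟩⬛🟦⬛🟩🟦
⬛⬛⬛🟩🟦⬛⬜⬛🟩🟦🟩
⬛⬛⬛🟩🟩🔴🟩🟩⬜🟩❓
⬛⬛⬛⬛🟩⬜🟫⬜⬜🟩❓
⬛⬛⬛🟩⬛🟩🟫🟩🟦⬛❓
⬛⬛⬛⬜🟩🟩🟩🟩⬜🟩❓
⬛⬛⬛❓❓❓❓❓❓❓❓
⬛⬛⬛❓❓❓❓❓❓❓❓


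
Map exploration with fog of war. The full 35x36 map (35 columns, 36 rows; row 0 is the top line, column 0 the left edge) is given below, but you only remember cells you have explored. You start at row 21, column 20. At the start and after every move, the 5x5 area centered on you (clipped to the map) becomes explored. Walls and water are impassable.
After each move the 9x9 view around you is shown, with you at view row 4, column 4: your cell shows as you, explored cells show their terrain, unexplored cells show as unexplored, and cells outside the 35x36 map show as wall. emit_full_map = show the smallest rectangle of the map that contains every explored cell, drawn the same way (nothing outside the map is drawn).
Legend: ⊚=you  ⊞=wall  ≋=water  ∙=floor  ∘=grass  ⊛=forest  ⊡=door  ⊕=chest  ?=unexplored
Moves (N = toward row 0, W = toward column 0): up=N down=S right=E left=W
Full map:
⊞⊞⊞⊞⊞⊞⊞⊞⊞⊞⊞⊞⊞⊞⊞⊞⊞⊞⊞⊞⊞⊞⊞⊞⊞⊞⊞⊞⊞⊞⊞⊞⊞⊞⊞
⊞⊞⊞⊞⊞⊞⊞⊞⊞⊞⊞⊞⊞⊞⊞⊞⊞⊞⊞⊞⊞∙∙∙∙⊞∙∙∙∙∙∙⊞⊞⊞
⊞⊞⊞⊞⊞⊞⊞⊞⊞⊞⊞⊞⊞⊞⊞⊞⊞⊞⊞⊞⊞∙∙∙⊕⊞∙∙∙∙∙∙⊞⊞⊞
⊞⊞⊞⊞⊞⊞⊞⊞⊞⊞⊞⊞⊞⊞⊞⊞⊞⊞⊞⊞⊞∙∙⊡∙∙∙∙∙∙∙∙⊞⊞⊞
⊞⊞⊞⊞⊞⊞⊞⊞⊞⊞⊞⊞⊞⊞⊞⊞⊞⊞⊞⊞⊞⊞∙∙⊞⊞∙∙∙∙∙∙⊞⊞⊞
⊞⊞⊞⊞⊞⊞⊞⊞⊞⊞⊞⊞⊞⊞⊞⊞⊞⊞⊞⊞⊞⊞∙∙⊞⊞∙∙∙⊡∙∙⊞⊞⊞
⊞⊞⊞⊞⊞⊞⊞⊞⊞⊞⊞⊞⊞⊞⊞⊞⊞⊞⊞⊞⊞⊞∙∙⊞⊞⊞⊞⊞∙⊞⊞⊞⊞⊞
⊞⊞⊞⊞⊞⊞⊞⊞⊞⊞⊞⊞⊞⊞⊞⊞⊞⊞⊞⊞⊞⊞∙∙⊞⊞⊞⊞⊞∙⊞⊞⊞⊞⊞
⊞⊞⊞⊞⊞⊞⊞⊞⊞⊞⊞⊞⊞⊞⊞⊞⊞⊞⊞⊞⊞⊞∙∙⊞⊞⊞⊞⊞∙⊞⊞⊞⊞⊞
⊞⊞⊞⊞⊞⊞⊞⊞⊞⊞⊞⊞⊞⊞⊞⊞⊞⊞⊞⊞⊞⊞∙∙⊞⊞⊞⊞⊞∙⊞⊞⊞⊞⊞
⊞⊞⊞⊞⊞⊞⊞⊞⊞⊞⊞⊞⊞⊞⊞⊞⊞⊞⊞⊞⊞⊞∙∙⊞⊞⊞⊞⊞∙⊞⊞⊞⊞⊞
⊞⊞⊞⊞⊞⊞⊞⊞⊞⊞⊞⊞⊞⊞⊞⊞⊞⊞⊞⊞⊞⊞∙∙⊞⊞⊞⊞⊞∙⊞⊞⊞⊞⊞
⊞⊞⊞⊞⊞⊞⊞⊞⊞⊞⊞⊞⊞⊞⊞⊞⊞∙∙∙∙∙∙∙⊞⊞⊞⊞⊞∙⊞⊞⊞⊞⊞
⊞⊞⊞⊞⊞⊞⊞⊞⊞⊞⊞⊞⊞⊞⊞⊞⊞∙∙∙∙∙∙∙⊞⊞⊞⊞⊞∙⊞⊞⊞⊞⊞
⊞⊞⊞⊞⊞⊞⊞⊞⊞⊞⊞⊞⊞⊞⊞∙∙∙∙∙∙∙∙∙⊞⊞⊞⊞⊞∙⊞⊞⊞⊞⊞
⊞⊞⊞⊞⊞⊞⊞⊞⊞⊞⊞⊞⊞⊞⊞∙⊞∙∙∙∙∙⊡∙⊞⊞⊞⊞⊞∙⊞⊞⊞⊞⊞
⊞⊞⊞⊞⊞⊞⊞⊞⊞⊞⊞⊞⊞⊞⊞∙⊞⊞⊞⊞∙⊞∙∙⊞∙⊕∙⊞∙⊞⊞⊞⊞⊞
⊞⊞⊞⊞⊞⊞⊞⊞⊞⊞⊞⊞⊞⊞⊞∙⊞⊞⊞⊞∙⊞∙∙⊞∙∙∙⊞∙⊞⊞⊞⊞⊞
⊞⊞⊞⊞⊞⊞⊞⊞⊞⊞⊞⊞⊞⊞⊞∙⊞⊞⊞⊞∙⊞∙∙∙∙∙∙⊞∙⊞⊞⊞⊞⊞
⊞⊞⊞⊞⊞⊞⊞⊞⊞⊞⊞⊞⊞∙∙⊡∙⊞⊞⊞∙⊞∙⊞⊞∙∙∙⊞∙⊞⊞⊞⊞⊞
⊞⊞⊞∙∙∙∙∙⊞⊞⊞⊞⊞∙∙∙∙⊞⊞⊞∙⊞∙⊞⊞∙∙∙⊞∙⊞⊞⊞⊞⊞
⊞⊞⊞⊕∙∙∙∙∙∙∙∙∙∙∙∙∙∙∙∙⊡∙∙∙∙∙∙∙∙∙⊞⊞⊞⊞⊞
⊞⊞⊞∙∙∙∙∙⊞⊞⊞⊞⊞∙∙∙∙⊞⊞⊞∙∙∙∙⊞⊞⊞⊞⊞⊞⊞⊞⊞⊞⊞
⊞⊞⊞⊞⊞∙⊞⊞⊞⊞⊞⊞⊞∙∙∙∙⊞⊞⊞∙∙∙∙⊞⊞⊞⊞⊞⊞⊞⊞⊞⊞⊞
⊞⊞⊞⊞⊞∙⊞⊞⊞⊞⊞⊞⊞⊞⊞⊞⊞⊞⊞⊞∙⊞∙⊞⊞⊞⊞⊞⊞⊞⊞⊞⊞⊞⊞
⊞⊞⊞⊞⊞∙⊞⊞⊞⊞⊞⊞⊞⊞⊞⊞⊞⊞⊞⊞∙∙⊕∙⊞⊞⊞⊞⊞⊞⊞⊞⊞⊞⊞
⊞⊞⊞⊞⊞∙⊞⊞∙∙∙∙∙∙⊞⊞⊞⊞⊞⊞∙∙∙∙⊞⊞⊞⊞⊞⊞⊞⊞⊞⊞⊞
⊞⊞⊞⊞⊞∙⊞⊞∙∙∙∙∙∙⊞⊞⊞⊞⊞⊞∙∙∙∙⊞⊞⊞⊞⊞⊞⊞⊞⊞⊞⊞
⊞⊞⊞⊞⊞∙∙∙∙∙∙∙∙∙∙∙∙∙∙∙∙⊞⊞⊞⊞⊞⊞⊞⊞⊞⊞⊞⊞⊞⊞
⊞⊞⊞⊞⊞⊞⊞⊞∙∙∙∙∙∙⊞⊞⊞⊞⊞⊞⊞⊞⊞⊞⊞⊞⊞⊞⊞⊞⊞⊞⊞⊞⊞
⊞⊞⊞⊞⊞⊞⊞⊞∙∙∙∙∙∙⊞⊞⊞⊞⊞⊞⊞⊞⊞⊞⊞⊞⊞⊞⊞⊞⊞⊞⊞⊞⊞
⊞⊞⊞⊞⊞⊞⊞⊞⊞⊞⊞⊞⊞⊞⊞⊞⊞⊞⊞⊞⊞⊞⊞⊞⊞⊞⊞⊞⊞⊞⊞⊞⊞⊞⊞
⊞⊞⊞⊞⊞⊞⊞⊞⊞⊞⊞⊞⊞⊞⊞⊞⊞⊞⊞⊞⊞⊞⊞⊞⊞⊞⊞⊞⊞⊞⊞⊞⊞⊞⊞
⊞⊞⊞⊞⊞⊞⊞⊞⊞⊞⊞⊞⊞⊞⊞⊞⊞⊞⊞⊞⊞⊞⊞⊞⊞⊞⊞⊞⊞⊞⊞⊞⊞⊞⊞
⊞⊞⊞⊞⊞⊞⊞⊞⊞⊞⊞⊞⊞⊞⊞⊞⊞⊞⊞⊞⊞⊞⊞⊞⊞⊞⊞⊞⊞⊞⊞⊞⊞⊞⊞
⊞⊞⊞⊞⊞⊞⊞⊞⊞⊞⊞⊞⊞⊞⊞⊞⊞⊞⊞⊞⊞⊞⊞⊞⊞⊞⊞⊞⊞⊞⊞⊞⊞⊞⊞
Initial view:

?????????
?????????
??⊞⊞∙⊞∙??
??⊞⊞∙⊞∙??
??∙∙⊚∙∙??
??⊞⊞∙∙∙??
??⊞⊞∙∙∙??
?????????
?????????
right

?????????
?????????
?⊞⊞∙⊞∙⊞??
?⊞⊞∙⊞∙⊞??
?∙∙⊡⊚∙∙??
?⊞⊞∙∙∙∙??
?⊞⊞∙∙∙∙??
?????????
?????????

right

?????????
?????????
⊞⊞∙⊞∙⊞⊞??
⊞⊞∙⊞∙⊞⊞??
∙∙⊡∙⊚∙∙??
⊞⊞∙∙∙∙⊞??
⊞⊞∙∙∙∙⊞??
?????????
?????????

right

?????????
?????????
⊞∙⊞∙⊞⊞∙??
⊞∙⊞∙⊞⊞∙??
∙⊡∙∙⊚∙∙??
⊞∙∙∙∙⊞⊞??
⊞∙∙∙∙⊞⊞??
?????????
?????????

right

?????????
?????????
∙⊞∙⊞⊞∙∙??
∙⊞∙⊞⊞∙∙??
⊡∙∙∙⊚∙∙??
∙∙∙∙⊞⊞⊞??
∙∙∙∙⊞⊞⊞??
?????????
?????????

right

?????????
?????????
⊞∙⊞⊞∙∙∙??
⊞∙⊞⊞∙∙∙??
∙∙∙∙⊚∙∙??
∙∙∙⊞⊞⊞⊞??
∙∙∙⊞⊞⊞⊞??
?????????
?????????

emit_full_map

⊞⊞∙⊞∙⊞⊞∙∙∙
⊞⊞∙⊞∙⊞⊞∙∙∙
∙∙⊡∙∙∙∙⊚∙∙
⊞⊞∙∙∙∙⊞⊞⊞⊞
⊞⊞∙∙∙∙⊞⊞⊞⊞

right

?????????
?????????
∙⊞⊞∙∙∙⊞??
∙⊞⊞∙∙∙⊞??
∙∙∙∙⊚∙∙??
∙∙⊞⊞⊞⊞⊞??
∙∙⊞⊞⊞⊞⊞??
?????????
?????????

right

?????????
?????????
⊞⊞∙∙∙⊞∙??
⊞⊞∙∙∙⊞∙??
∙∙∙∙⊚∙∙??
∙⊞⊞⊞⊞⊞⊞??
∙⊞⊞⊞⊞⊞⊞??
?????????
?????????

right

?????????
?????????
⊞∙∙∙⊞∙⊞??
⊞∙∙∙⊞∙⊞??
∙∙∙∙⊚∙⊞??
⊞⊞⊞⊞⊞⊞⊞??
⊞⊞⊞⊞⊞⊞⊞??
?????????
?????????

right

?????????
?????????
∙∙∙⊞∙⊞⊞??
∙∙∙⊞∙⊞⊞??
∙∙∙∙⊚⊞⊞??
⊞⊞⊞⊞⊞⊞⊞??
⊞⊞⊞⊞⊞⊞⊞??
?????????
?????????

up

?????????
?????????
??∙⊞∙⊞⊞??
∙∙∙⊞∙⊞⊞??
∙∙∙⊞⊚⊞⊞??
∙∙∙∙∙⊞⊞??
⊞⊞⊞⊞⊞⊞⊞??
⊞⊞⊞⊞⊞⊞⊞??
?????????

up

?????????
?????????
??∙⊞∙⊞⊞??
??∙⊞∙⊞⊞??
∙∙∙⊞⊚⊞⊞??
∙∙∙⊞∙⊞⊞??
∙∙∙∙∙⊞⊞??
⊞⊞⊞⊞⊞⊞⊞??
⊞⊞⊞⊞⊞⊞⊞??

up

?????????
?????????
??∙⊞∙⊞⊞??
??∙⊞∙⊞⊞??
??∙⊞⊚⊞⊞??
∙∙∙⊞∙⊞⊞??
∙∙∙⊞∙⊞⊞??
∙∙∙∙∙⊞⊞??
⊞⊞⊞⊞⊞⊞⊞??

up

?????????
?????????
??⊞⊞∙⊞⊞??
??∙⊞∙⊞⊞??
??∙⊞⊚⊞⊞??
??∙⊞∙⊞⊞??
∙∙∙⊞∙⊞⊞??
∙∙∙⊞∙⊞⊞??
∙∙∙∙∙⊞⊞??

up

?????????
?????????
??⊞⊞∙⊞⊞??
??⊞⊞∙⊞⊞??
??∙⊞⊚⊞⊞??
??∙⊞∙⊞⊞??
??∙⊞∙⊞⊞??
∙∙∙⊞∙⊞⊞??
∙∙∙⊞∙⊞⊞??

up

?????????
?????????
??⊞⊞∙⊞⊞??
??⊞⊞∙⊞⊞??
??⊞⊞⊚⊞⊞??
??∙⊞∙⊞⊞??
??∙⊞∙⊞⊞??
??∙⊞∙⊞⊞??
∙∙∙⊞∙⊞⊞??

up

?????????
?????????
??⊞⊞∙⊞⊞??
??⊞⊞∙⊞⊞??
??⊞⊞⊚⊞⊞??
??⊞⊞∙⊞⊞??
??∙⊞∙⊞⊞??
??∙⊞∙⊞⊞??
??∙⊞∙⊞⊞??

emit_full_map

?????????⊞⊞∙⊞⊞
?????????⊞⊞∙⊞⊞
?????????⊞⊞⊚⊞⊞
?????????⊞⊞∙⊞⊞
?????????∙⊞∙⊞⊞
?????????∙⊞∙⊞⊞
?????????∙⊞∙⊞⊞
⊞⊞∙⊞∙⊞⊞∙∙∙⊞∙⊞⊞
⊞⊞∙⊞∙⊞⊞∙∙∙⊞∙⊞⊞
∙∙⊡∙∙∙∙∙∙∙∙∙⊞⊞
⊞⊞∙∙∙∙⊞⊞⊞⊞⊞⊞⊞⊞
⊞⊞∙∙∙∙⊞⊞⊞⊞⊞⊞⊞⊞

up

?????????
?????????
??⊞⊞∙⊞⊞??
??⊞⊞∙⊞⊞??
??⊞⊞⊚⊞⊞??
??⊞⊞∙⊞⊞??
??⊞⊞∙⊞⊞??
??∙⊞∙⊞⊞??
??∙⊞∙⊞⊞??

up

?????????
?????????
??⊞⊞∙⊞⊞??
??⊞⊞∙⊞⊞??
??⊞⊞⊚⊞⊞??
??⊞⊞∙⊞⊞??
??⊞⊞∙⊞⊞??
??⊞⊞∙⊞⊞??
??∙⊞∙⊞⊞??

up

?????????
?????????
??⊞⊞∙⊞⊞??
??⊞⊞∙⊞⊞??
??⊞⊞⊚⊞⊞??
??⊞⊞∙⊞⊞??
??⊞⊞∙⊞⊞??
??⊞⊞∙⊞⊞??
??⊞⊞∙⊞⊞??

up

?????????
?????????
??⊞⊞∙⊞⊞??
??⊞⊞∙⊞⊞??
??⊞⊞⊚⊞⊞??
??⊞⊞∙⊞⊞??
??⊞⊞∙⊞⊞??
??⊞⊞∙⊞⊞??
??⊞⊞∙⊞⊞??


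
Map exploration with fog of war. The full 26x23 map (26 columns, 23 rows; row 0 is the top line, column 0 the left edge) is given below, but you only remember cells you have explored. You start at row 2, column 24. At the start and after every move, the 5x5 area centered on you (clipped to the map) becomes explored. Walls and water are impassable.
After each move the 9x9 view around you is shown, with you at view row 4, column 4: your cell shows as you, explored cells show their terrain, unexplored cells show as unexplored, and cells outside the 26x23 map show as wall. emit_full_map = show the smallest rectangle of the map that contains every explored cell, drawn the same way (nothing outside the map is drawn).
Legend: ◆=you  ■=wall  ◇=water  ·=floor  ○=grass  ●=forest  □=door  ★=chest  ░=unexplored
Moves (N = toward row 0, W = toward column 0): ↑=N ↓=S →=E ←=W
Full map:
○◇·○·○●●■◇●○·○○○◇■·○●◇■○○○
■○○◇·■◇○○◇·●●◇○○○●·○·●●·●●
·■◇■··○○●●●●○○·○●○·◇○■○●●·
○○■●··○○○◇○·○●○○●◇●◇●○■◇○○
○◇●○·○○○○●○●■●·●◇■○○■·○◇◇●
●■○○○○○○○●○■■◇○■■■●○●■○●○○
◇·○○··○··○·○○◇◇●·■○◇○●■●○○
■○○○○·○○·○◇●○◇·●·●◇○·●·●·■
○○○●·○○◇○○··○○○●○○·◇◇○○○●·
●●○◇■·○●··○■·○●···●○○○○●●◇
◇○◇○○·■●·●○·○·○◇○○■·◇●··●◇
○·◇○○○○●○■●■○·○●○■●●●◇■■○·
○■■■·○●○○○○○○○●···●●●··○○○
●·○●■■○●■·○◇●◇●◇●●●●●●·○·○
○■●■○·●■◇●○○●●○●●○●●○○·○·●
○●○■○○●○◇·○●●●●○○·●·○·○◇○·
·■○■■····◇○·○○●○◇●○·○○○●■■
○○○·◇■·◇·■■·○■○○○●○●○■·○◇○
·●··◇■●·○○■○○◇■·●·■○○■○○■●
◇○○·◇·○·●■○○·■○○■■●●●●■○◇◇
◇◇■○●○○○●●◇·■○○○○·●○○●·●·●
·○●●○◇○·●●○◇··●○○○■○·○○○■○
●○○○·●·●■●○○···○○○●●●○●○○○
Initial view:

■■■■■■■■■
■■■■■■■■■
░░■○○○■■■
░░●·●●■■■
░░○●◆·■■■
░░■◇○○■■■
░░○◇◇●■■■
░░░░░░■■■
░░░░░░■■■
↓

■■■■■■■■■
░░■○○○■■■
░░●·●●■■■
░░○●●·■■■
░░■◇◆○■■■
░░○◇◇●■■■
░░○●○○■■■
░░░░░░■■■
░░░░░░■■■

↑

■■■■■■■■■
■■■■■■■■■
░░■○○○■■■
░░●·●●■■■
░░○●◆·■■■
░░■◇○○■■■
░░○◇◇●■■■
░░○●○○■■■
░░░░░░■■■

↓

■■■■■■■■■
░░■○○○■■■
░░●·●●■■■
░░○●●·■■■
░░■◇◆○■■■
░░○◇◇●■■■
░░○●○○■■■
░░░░░░■■■
░░░░░░■■■

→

■■■■■■■■■
░■○○○■■■■
░●·●●■■■■
░○●●·■■■■
░■◇○◆■■■■
░○◇◇●■■■■
░○●○○■■■■
░░░░░■■■■
░░░░░■■■■

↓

░■○○○■■■■
░●·●●■■■■
░○●●·■■■■
░■◇○○■■■■
░○◇◇◆■■■■
░○●○○■■■■
░░●○○■■■■
░░░░░■■■■
░░░░░■■■■

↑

■■■■■■■■■
░■○○○■■■■
░●·●●■■■■
░○●●·■■■■
░■◇○◆■■■■
░○◇◇●■■■■
░○●○○■■■■
░░●○○■■■■
░░░░░■■■■

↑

■■■■■■■■■
■■■■■■■■■
░■○○○■■■■
░●·●●■■■■
░○●●◆■■■■
░■◇○○■■■■
░○◇◇●■■■■
░○●○○■■■■
░░●○○■■■■

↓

■■■■■■■■■
░■○○○■■■■
░●·●●■■■■
░○●●·■■■■
░■◇○◆■■■■
░○◇◇●■■■■
░○●○○■■■■
░░●○○■■■■
░░░░░■■■■

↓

░■○○○■■■■
░●·●●■■■■
░○●●·■■■■
░■◇○○■■■■
░○◇◇◆■■■■
░○●○○■■■■
░░●○○■■■■
░░░░░■■■■
░░░░░■■■■

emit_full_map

■○○○
●·●●
○●●·
■◇○○
○◇◇◆
○●○○
░●○○

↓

░●·●●■■■■
░○●●·■■■■
░■◇○○■■■■
░○◇◇●■■■■
░○●○◆■■■■
░░●○○■■■■
░░●·■■■■■
░░░░░■■■■
░░░░░■■■■

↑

░■○○○■■■■
░●·●●■■■■
░○●●·■■■■
░■◇○○■■■■
░○◇◇◆■■■■
░○●○○■■■■
░░●○○■■■■
░░●·■■■■■
░░░░░■■■■

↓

░●·●●■■■■
░○●●·■■■■
░■◇○○■■■■
░○◇◇●■■■■
░○●○◆■■■■
░░●○○■■■■
░░●·■■■■■
░░░░░■■■■
░░░░░■■■■

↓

░○●●·■■■■
░■◇○○■■■■
░○◇◇●■■■■
░○●○○■■■■
░░●○◆■■■■
░░●·■■■■■
░░○●·■■■■
░░░░░■■■■
░░░░░■■■■

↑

░●·●●■■■■
░○●●·■■■■
░■◇○○■■■■
░○◇◇●■■■■
░○●○◆■■■■
░░●○○■■■■
░░●·■■■■■
░░○●·■■■■
░░░░░■■■■

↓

░○●●·■■■■
░■◇○○■■■■
░○◇◇●■■■■
░○●○○■■■■
░░●○◆■■■■
░░●·■■■■■
░░○●·■■■■
░░░░░■■■■
░░░░░■■■■

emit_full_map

■○○○
●·●●
○●●·
■◇○○
○◇◇●
○●○○
░●○◆
░●·■
░○●·

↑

░●·●●■■■■
░○●●·■■■■
░■◇○○■■■■
░○◇◇●■■■■
░○●○◆■■■■
░░●○○■■■■
░░●·■■■■■
░░○●·■■■■
░░░░░■■■■
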